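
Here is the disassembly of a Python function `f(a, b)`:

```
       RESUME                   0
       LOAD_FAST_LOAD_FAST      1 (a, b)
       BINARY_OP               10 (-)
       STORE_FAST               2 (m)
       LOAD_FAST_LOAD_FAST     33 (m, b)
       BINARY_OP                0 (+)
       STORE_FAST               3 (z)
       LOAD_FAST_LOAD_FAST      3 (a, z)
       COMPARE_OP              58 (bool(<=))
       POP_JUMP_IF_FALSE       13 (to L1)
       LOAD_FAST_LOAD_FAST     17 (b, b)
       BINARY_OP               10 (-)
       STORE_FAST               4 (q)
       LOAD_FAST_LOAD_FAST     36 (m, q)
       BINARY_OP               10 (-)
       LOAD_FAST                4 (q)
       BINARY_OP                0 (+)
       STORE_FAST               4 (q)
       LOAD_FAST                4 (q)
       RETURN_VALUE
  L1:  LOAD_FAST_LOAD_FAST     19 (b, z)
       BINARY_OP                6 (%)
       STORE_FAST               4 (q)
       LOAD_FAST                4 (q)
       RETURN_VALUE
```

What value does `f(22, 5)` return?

LOAD_FAST_LOAD_FAST a,b → push 22,5. Stack: [22, 5]
BINARY_OP - → 22 - 5 = 17. Stack: [17]
STORE_FAST m → m=17. Stack: []
LOAD_FAST_LOAD_FAST m,b → push 17,5. Stack: [17, 5]
BINARY_OP + → 17 + 5 = 22. Stack: [22]
STORE_FAST z → z=22. Stack: []
LOAD_FAST_LOAD_FAST a,z → push 22,22. Stack: [22, 22]
COMPARE_OP bool(<=) → 22 vs 22 = True. Stack: [True]
POP_JUMP_IF_FALSE → pop True; no jump. Stack: []
LOAD_FAST_LOAD_FAST b,b → push 5,5. Stack: [5, 5]
BINARY_OP - → 5 - 5 = 0. Stack: [0]
STORE_FAST q → q=0. Stack: []
LOAD_FAST_LOAD_FAST m,q → push 17,0. Stack: [17, 0]
BINARY_OP - → 17 - 0 = 17. Stack: [17]
LOAD_FAST q → push 0. Stack: [17, 0]
BINARY_OP + → 17 + 0 = 17. Stack: [17]
STORE_FAST q → q=17. Stack: []
LOAD_FAST q → push 17. Stack: [17]
RETURN_VALUE → return 17.

17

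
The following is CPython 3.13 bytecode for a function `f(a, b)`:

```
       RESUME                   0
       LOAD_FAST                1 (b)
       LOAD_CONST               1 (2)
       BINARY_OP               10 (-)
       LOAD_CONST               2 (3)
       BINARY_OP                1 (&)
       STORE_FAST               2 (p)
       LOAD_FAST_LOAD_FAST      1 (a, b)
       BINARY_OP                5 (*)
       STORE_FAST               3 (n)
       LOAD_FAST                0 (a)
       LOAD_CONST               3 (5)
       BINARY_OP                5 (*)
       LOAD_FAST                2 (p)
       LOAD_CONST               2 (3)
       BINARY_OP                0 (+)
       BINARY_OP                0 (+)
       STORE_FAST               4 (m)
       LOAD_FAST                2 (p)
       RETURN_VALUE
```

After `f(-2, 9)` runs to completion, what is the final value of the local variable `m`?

LOAD_FAST b → push 9. Stack: [9]
LOAD_CONST → push 2. Stack: [9, 2]
BINARY_OP - → 9 - 2 = 7. Stack: [7]
LOAD_CONST → push 3. Stack: [7, 3]
BINARY_OP & → 7 & 3 = 3. Stack: [3]
STORE_FAST p → p=3. Stack: []
LOAD_FAST_LOAD_FAST a,b → push -2,9. Stack: [-2, 9]
BINARY_OP * → -2 * 9 = -18. Stack: [-18]
STORE_FAST n → n=-18. Stack: []
LOAD_FAST a → push -2. Stack: [-2]
LOAD_CONST → push 5. Stack: [-2, 5]
BINARY_OP * → -2 * 5 = -10. Stack: [-10]
LOAD_FAST p → push 3. Stack: [-10, 3]
LOAD_CONST → push 3. Stack: [-10, 3, 3]
BINARY_OP + → 3 + 3 = 6. Stack: [-10, 6]
BINARY_OP + → -10 + 6 = -4. Stack: [-4]
STORE_FAST m → m=-4. Stack: []
LOAD_FAST p → push 3. Stack: [3]
RETURN_VALUE → return 3.

-4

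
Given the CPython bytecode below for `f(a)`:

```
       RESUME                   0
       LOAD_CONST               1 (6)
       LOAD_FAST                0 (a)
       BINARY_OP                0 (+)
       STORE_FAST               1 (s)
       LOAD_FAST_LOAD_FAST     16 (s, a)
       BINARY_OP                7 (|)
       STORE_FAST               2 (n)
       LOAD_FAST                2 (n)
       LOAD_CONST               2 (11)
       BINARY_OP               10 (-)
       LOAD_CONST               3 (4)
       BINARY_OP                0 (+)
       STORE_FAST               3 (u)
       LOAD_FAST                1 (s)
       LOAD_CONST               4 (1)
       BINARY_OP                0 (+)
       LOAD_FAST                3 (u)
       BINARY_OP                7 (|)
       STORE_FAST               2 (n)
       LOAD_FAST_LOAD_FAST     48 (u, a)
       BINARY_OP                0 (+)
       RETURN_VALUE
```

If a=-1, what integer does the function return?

-9

LOAD_CONST → push 6. Stack: [6]
LOAD_FAST a → push -1. Stack: [6, -1]
BINARY_OP + → 6 + -1 = 5. Stack: [5]
STORE_FAST s → s=5. Stack: []
LOAD_FAST_LOAD_FAST s,a → push 5,-1. Stack: [5, -1]
BINARY_OP | → 5 | -1 = -1. Stack: [-1]
STORE_FAST n → n=-1. Stack: []
LOAD_FAST n → push -1. Stack: [-1]
LOAD_CONST → push 11. Stack: [-1, 11]
BINARY_OP - → -1 - 11 = -12. Stack: [-12]
LOAD_CONST → push 4. Stack: [-12, 4]
BINARY_OP + → -12 + 4 = -8. Stack: [-8]
STORE_FAST u → u=-8. Stack: []
LOAD_FAST s → push 5. Stack: [5]
LOAD_CONST → push 1. Stack: [5, 1]
BINARY_OP + → 5 + 1 = 6. Stack: [6]
LOAD_FAST u → push -8. Stack: [6, -8]
BINARY_OP | → 6 | -8 = -2. Stack: [-2]
STORE_FAST n → n=-2. Stack: []
LOAD_FAST_LOAD_FAST u,a → push -8,-1. Stack: [-8, -1]
BINARY_OP + → -8 + -1 = -9. Stack: [-9]
RETURN_VALUE → return -9.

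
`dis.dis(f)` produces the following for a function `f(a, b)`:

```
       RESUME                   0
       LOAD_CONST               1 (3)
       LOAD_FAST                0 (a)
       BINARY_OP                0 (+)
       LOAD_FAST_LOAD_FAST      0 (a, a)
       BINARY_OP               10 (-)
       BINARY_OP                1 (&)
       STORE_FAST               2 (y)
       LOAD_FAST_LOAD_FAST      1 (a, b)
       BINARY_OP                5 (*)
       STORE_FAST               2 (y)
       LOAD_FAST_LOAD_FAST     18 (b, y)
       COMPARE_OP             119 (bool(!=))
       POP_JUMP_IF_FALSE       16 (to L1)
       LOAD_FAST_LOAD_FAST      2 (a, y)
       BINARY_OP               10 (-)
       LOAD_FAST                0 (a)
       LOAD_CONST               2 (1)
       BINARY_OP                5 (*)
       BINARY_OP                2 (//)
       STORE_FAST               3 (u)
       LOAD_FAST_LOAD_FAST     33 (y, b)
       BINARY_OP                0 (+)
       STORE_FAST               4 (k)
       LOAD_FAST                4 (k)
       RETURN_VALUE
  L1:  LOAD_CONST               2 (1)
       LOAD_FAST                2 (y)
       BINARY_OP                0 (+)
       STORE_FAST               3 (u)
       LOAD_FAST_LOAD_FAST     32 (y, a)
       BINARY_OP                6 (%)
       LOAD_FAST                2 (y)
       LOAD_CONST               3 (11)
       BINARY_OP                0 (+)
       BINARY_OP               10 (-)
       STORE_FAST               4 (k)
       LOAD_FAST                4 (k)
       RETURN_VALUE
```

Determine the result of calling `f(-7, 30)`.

LOAD_CONST → push 3. Stack: [3]
LOAD_FAST a → push -7. Stack: [3, -7]
BINARY_OP + → 3 + -7 = -4. Stack: [-4]
LOAD_FAST_LOAD_FAST a,a → push -7,-7. Stack: [-4, -7, -7]
BINARY_OP - → -7 - -7 = 0. Stack: [-4, 0]
BINARY_OP & → -4 & 0 = 0. Stack: [0]
STORE_FAST y → y=0. Stack: []
LOAD_FAST_LOAD_FAST a,b → push -7,30. Stack: [-7, 30]
BINARY_OP * → -7 * 30 = -210. Stack: [-210]
STORE_FAST y → y=-210. Stack: []
LOAD_FAST_LOAD_FAST b,y → push 30,-210. Stack: [30, -210]
COMPARE_OP bool(!=) → 30 vs -210 = True. Stack: [True]
POP_JUMP_IF_FALSE → pop True; no jump. Stack: []
LOAD_FAST_LOAD_FAST a,y → push -7,-210. Stack: [-7, -210]
BINARY_OP - → -7 - -210 = 203. Stack: [203]
LOAD_FAST a → push -7. Stack: [203, -7]
LOAD_CONST → push 1. Stack: [203, -7, 1]
BINARY_OP * → -7 * 1 = -7. Stack: [203, -7]
BINARY_OP // → 203 // -7 = -29. Stack: [-29]
STORE_FAST u → u=-29. Stack: []
LOAD_FAST_LOAD_FAST y,b → push -210,30. Stack: [-210, 30]
BINARY_OP + → -210 + 30 = -180. Stack: [-180]
STORE_FAST k → k=-180. Stack: []
LOAD_FAST k → push -180. Stack: [-180]
RETURN_VALUE → return -180.

-180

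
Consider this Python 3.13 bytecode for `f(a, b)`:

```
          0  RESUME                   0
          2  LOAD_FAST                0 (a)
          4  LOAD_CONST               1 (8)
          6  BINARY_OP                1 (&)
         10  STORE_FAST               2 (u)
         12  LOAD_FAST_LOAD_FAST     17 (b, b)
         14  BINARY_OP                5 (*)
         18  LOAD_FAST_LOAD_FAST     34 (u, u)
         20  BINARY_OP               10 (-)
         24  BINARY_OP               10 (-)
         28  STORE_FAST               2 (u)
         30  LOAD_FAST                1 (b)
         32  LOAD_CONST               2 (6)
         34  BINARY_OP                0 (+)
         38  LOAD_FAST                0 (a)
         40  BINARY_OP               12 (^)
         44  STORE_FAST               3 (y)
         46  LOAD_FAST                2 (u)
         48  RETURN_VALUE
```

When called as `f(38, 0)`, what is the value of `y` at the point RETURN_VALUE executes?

32

LOAD_FAST a → push 38. Stack: [38]
LOAD_CONST → push 8. Stack: [38, 8]
BINARY_OP & → 38 & 8 = 0. Stack: [0]
STORE_FAST u → u=0. Stack: []
LOAD_FAST_LOAD_FAST b,b → push 0,0. Stack: [0, 0]
BINARY_OP * → 0 * 0 = 0. Stack: [0]
LOAD_FAST_LOAD_FAST u,u → push 0,0. Stack: [0, 0, 0]
BINARY_OP - → 0 - 0 = 0. Stack: [0, 0]
BINARY_OP - → 0 - 0 = 0. Stack: [0]
STORE_FAST u → u=0. Stack: []
LOAD_FAST b → push 0. Stack: [0]
LOAD_CONST → push 6. Stack: [0, 6]
BINARY_OP + → 0 + 6 = 6. Stack: [6]
LOAD_FAST a → push 38. Stack: [6, 38]
BINARY_OP ^ → 6 ^ 38 = 32. Stack: [32]
STORE_FAST y → y=32. Stack: []
LOAD_FAST u → push 0. Stack: [0]
RETURN_VALUE → return 0.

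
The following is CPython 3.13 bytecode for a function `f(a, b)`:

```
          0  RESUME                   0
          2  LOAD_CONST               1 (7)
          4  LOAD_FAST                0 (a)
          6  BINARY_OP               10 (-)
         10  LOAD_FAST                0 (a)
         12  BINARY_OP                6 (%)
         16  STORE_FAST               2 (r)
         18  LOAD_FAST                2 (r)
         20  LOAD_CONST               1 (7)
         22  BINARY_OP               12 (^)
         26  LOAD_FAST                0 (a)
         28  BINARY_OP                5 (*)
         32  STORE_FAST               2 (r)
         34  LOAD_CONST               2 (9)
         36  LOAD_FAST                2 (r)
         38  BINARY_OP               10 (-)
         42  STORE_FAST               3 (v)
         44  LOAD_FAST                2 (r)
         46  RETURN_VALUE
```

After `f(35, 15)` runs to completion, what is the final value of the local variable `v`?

LOAD_CONST → push 7. Stack: [7]
LOAD_FAST a → push 35. Stack: [7, 35]
BINARY_OP - → 7 - 35 = -28. Stack: [-28]
LOAD_FAST a → push 35. Stack: [-28, 35]
BINARY_OP % → -28 % 35 = 7. Stack: [7]
STORE_FAST r → r=7. Stack: []
LOAD_FAST r → push 7. Stack: [7]
LOAD_CONST → push 7. Stack: [7, 7]
BINARY_OP ^ → 7 ^ 7 = 0. Stack: [0]
LOAD_FAST a → push 35. Stack: [0, 35]
BINARY_OP * → 0 * 35 = 0. Stack: [0]
STORE_FAST r → r=0. Stack: []
LOAD_CONST → push 9. Stack: [9]
LOAD_FAST r → push 0. Stack: [9, 0]
BINARY_OP - → 9 - 0 = 9. Stack: [9]
STORE_FAST v → v=9. Stack: []
LOAD_FAST r → push 0. Stack: [0]
RETURN_VALUE → return 0.

9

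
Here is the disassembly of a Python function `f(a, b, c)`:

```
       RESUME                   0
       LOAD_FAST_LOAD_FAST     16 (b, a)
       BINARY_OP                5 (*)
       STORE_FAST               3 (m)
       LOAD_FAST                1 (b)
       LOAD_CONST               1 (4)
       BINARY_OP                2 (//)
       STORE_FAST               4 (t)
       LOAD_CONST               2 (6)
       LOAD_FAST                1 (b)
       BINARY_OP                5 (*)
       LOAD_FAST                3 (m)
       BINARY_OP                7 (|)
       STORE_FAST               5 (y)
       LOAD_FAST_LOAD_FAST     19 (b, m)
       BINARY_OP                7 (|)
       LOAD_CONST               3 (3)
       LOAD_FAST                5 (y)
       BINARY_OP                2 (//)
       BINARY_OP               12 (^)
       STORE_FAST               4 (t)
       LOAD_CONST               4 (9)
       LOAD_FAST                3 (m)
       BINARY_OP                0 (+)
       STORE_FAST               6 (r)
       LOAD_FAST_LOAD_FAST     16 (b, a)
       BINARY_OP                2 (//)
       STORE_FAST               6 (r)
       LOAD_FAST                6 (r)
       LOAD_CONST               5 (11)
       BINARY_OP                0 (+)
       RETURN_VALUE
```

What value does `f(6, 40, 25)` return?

17

LOAD_FAST_LOAD_FAST b,a → push 40,6. Stack: [40, 6]
BINARY_OP * → 40 * 6 = 240. Stack: [240]
STORE_FAST m → m=240. Stack: []
LOAD_FAST b → push 40. Stack: [40]
LOAD_CONST → push 4. Stack: [40, 4]
BINARY_OP // → 40 // 4 = 10. Stack: [10]
STORE_FAST t → t=10. Stack: []
LOAD_CONST → push 6. Stack: [6]
LOAD_FAST b → push 40. Stack: [6, 40]
BINARY_OP * → 6 * 40 = 240. Stack: [240]
LOAD_FAST m → push 240. Stack: [240, 240]
BINARY_OP | → 240 | 240 = 240. Stack: [240]
STORE_FAST y → y=240. Stack: []
LOAD_FAST_LOAD_FAST b,m → push 40,240. Stack: [40, 240]
BINARY_OP | → 40 | 240 = 248. Stack: [248]
LOAD_CONST → push 3. Stack: [248, 3]
LOAD_FAST y → push 240. Stack: [248, 3, 240]
BINARY_OP // → 3 // 240 = 0. Stack: [248, 0]
BINARY_OP ^ → 248 ^ 0 = 248. Stack: [248]
STORE_FAST t → t=248. Stack: []
LOAD_CONST → push 9. Stack: [9]
LOAD_FAST m → push 240. Stack: [9, 240]
BINARY_OP + → 9 + 240 = 249. Stack: [249]
STORE_FAST r → r=249. Stack: []
LOAD_FAST_LOAD_FAST b,a → push 40,6. Stack: [40, 6]
BINARY_OP // → 40 // 6 = 6. Stack: [6]
STORE_FAST r → r=6. Stack: []
LOAD_FAST r → push 6. Stack: [6]
LOAD_CONST → push 11. Stack: [6, 11]
BINARY_OP + → 6 + 11 = 17. Stack: [17]
RETURN_VALUE → return 17.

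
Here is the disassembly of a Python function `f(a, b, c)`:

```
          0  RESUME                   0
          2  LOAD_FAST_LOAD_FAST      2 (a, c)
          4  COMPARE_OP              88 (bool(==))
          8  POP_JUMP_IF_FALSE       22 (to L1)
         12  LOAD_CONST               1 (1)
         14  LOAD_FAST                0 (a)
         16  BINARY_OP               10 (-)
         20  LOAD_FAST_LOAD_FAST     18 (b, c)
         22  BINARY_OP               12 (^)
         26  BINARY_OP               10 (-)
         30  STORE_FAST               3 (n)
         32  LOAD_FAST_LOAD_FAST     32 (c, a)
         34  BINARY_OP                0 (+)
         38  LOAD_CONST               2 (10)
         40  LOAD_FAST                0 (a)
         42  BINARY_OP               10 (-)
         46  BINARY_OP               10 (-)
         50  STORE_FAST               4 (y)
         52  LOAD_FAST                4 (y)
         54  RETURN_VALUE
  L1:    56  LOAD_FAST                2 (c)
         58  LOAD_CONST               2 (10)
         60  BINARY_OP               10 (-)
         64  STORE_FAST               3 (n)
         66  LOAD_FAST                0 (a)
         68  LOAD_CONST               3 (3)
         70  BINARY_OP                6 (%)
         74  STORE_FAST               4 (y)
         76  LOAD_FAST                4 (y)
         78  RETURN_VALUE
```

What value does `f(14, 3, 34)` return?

2

LOAD_FAST_LOAD_FAST a,c → push 14,34. Stack: [14, 34]
COMPARE_OP bool(==) → 14 vs 34 = False. Stack: [False]
POP_JUMP_IF_FALSE → pop False; jump. Stack: []
LOAD_FAST c → push 34. Stack: [34]
LOAD_CONST → push 10. Stack: [34, 10]
BINARY_OP - → 34 - 10 = 24. Stack: [24]
STORE_FAST n → n=24. Stack: []
LOAD_FAST a → push 14. Stack: [14]
LOAD_CONST → push 3. Stack: [14, 3]
BINARY_OP % → 14 % 3 = 2. Stack: [2]
STORE_FAST y → y=2. Stack: []
LOAD_FAST y → push 2. Stack: [2]
RETURN_VALUE → return 2.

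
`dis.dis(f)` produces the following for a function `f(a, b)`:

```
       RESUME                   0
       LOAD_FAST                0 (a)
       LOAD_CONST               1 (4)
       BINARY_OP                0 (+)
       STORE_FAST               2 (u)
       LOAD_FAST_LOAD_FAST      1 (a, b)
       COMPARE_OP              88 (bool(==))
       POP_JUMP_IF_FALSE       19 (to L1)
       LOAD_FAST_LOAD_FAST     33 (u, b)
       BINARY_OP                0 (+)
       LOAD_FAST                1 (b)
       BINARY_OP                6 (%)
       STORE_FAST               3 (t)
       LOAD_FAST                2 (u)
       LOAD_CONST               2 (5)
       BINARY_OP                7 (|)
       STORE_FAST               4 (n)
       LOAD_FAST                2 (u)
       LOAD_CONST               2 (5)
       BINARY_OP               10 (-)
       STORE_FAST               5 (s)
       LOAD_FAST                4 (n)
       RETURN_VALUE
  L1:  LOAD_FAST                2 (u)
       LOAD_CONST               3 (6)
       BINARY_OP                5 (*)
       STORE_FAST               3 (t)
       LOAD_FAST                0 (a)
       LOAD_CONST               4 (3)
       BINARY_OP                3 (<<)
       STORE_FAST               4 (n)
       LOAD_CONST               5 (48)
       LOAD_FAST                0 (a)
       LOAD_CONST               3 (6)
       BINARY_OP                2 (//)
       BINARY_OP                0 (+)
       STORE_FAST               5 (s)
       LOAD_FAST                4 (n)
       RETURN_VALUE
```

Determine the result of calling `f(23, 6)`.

LOAD_FAST a → push 23. Stack: [23]
LOAD_CONST → push 4. Stack: [23, 4]
BINARY_OP + → 23 + 4 = 27. Stack: [27]
STORE_FAST u → u=27. Stack: []
LOAD_FAST_LOAD_FAST a,b → push 23,6. Stack: [23, 6]
COMPARE_OP bool(==) → 23 vs 6 = False. Stack: [False]
POP_JUMP_IF_FALSE → pop False; jump. Stack: []
LOAD_FAST u → push 27. Stack: [27]
LOAD_CONST → push 6. Stack: [27, 6]
BINARY_OP * → 27 * 6 = 162. Stack: [162]
STORE_FAST t → t=162. Stack: []
LOAD_FAST a → push 23. Stack: [23]
LOAD_CONST → push 3. Stack: [23, 3]
BINARY_OP << → 23 << 3 = 184. Stack: [184]
STORE_FAST n → n=184. Stack: []
LOAD_CONST → push 48. Stack: [48]
LOAD_FAST a → push 23. Stack: [48, 23]
LOAD_CONST → push 6. Stack: [48, 23, 6]
BINARY_OP // → 23 // 6 = 3. Stack: [48, 3]
BINARY_OP + → 48 + 3 = 51. Stack: [51]
STORE_FAST s → s=51. Stack: []
LOAD_FAST n → push 184. Stack: [184]
RETURN_VALUE → return 184.

184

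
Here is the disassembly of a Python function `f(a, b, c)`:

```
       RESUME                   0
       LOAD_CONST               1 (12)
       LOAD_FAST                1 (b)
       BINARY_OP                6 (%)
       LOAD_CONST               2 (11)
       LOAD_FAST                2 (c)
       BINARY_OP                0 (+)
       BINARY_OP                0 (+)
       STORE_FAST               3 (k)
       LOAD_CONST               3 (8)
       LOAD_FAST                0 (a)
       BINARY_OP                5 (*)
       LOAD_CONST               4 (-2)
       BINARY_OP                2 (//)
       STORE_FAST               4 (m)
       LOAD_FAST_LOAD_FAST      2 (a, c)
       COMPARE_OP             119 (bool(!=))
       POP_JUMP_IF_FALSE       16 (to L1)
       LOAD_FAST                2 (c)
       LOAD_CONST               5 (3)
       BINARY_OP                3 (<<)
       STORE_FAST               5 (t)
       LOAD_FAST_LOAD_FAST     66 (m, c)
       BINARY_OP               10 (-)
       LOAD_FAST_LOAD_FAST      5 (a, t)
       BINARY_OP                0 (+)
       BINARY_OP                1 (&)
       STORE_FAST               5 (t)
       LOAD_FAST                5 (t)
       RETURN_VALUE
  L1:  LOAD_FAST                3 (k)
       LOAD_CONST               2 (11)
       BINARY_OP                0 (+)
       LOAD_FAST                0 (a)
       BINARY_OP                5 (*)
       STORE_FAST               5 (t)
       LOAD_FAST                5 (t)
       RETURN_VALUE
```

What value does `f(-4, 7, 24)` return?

184

LOAD_CONST → push 12. Stack: [12]
LOAD_FAST b → push 7. Stack: [12, 7]
BINARY_OP % → 12 % 7 = 5. Stack: [5]
LOAD_CONST → push 11. Stack: [5, 11]
LOAD_FAST c → push 24. Stack: [5, 11, 24]
BINARY_OP + → 11 + 24 = 35. Stack: [5, 35]
BINARY_OP + → 5 + 35 = 40. Stack: [40]
STORE_FAST k → k=40. Stack: []
LOAD_CONST → push 8. Stack: [8]
LOAD_FAST a → push -4. Stack: [8, -4]
BINARY_OP * → 8 * -4 = -32. Stack: [-32]
LOAD_CONST → push -2. Stack: [-32, -2]
BINARY_OP // → -32 // -2 = 16. Stack: [16]
STORE_FAST m → m=16. Stack: []
LOAD_FAST_LOAD_FAST a,c → push -4,24. Stack: [-4, 24]
COMPARE_OP bool(!=) → -4 vs 24 = True. Stack: [True]
POP_JUMP_IF_FALSE → pop True; no jump. Stack: []
LOAD_FAST c → push 24. Stack: [24]
LOAD_CONST → push 3. Stack: [24, 3]
BINARY_OP << → 24 << 3 = 192. Stack: [192]
STORE_FAST t → t=192. Stack: []
LOAD_FAST_LOAD_FAST m,c → push 16,24. Stack: [16, 24]
BINARY_OP - → 16 - 24 = -8. Stack: [-8]
LOAD_FAST_LOAD_FAST a,t → push -4,192. Stack: [-8, -4, 192]
BINARY_OP + → -4 + 192 = 188. Stack: [-8, 188]
BINARY_OP & → -8 & 188 = 184. Stack: [184]
STORE_FAST t → t=184. Stack: []
LOAD_FAST t → push 184. Stack: [184]
RETURN_VALUE → return 184.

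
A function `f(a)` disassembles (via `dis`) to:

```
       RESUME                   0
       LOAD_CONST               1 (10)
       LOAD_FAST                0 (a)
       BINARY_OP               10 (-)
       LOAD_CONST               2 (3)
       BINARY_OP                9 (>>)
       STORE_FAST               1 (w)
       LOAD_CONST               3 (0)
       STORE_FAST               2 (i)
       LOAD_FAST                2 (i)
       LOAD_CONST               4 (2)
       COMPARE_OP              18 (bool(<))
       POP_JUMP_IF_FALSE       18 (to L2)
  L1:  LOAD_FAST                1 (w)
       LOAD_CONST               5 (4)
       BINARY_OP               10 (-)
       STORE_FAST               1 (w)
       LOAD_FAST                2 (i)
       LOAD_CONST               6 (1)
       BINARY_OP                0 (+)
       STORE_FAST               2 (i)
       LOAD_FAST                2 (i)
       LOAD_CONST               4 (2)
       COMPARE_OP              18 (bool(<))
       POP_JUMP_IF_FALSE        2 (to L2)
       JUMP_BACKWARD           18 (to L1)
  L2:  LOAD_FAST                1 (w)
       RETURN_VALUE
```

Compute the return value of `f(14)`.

LOAD_CONST → push 10. Stack: [10]
LOAD_FAST a → push 14. Stack: [10, 14]
BINARY_OP - → 10 - 14 = -4. Stack: [-4]
LOAD_CONST → push 3. Stack: [-4, 3]
BINARY_OP >> → -4 >> 3 = -1. Stack: [-1]
STORE_FAST w → w=-1. Stack: []
LOAD_CONST → push 0. Stack: [0]
STORE_FAST i → i=0. Stack: []
LOAD_FAST i → push 0. Stack: [0]
LOAD_CONST → push 2. Stack: [0, 2]
COMPARE_OP bool(<) → 0 vs 2 = True. Stack: [True]
POP_JUMP_IF_FALSE → pop True; no jump. Stack: []
LOAD_FAST w → push -1. Stack: [-1]
LOAD_CONST → push 4. Stack: [-1, 4]
BINARY_OP - → -1 - 4 = -5. Stack: [-5]
STORE_FAST w → w=-5. Stack: []
LOAD_FAST i → push 0. Stack: [0]
LOAD_CONST → push 1. Stack: [0, 1]
BINARY_OP + → 0 + 1 = 1. Stack: [1]
STORE_FAST i → i=1. Stack: []
LOAD_FAST i → push 1. Stack: [1]
LOAD_CONST → push 2. Stack: [1, 2]
COMPARE_OP bool(<) → 1 vs 2 = True. Stack: [True]
POP_JUMP_IF_FALSE → pop True; no jump. Stack: []
LOAD_FAST w → push -5. Stack: [-5]
LOAD_CONST → push 4. Stack: [-5, 4]
BINARY_OP - → -5 - 4 = -9. Stack: [-9]
STORE_FAST w → w=-9. Stack: []
LOAD_FAST i → push 1. Stack: [1]
LOAD_CONST → push 1. Stack: [1, 1]
BINARY_OP + → 1 + 1 = 2. Stack: [2]
STORE_FAST i → i=2. Stack: []
LOAD_FAST i → push 2. Stack: [2]
LOAD_CONST → push 2. Stack: [2, 2]
COMPARE_OP bool(<) → 2 vs 2 = False. Stack: [False]
POP_JUMP_IF_FALSE → pop False; jump. Stack: []
LOAD_FAST w → push -9. Stack: [-9]
RETURN_VALUE → return -9.

-9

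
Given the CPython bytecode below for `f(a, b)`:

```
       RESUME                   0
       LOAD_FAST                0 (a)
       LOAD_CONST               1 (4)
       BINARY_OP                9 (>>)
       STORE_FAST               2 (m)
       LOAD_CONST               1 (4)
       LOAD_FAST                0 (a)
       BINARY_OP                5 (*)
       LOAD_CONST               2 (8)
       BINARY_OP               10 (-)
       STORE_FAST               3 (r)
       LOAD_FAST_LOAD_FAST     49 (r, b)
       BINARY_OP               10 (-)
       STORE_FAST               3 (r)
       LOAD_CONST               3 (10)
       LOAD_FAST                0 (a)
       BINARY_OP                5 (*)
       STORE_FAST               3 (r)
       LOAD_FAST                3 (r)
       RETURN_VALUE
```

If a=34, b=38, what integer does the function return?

340

LOAD_FAST a → push 34. Stack: [34]
LOAD_CONST → push 4. Stack: [34, 4]
BINARY_OP >> → 34 >> 4 = 2. Stack: [2]
STORE_FAST m → m=2. Stack: []
LOAD_CONST → push 4. Stack: [4]
LOAD_FAST a → push 34. Stack: [4, 34]
BINARY_OP * → 4 * 34 = 136. Stack: [136]
LOAD_CONST → push 8. Stack: [136, 8]
BINARY_OP - → 136 - 8 = 128. Stack: [128]
STORE_FAST r → r=128. Stack: []
LOAD_FAST_LOAD_FAST r,b → push 128,38. Stack: [128, 38]
BINARY_OP - → 128 - 38 = 90. Stack: [90]
STORE_FAST r → r=90. Stack: []
LOAD_CONST → push 10. Stack: [10]
LOAD_FAST a → push 34. Stack: [10, 34]
BINARY_OP * → 10 * 34 = 340. Stack: [340]
STORE_FAST r → r=340. Stack: []
LOAD_FAST r → push 340. Stack: [340]
RETURN_VALUE → return 340.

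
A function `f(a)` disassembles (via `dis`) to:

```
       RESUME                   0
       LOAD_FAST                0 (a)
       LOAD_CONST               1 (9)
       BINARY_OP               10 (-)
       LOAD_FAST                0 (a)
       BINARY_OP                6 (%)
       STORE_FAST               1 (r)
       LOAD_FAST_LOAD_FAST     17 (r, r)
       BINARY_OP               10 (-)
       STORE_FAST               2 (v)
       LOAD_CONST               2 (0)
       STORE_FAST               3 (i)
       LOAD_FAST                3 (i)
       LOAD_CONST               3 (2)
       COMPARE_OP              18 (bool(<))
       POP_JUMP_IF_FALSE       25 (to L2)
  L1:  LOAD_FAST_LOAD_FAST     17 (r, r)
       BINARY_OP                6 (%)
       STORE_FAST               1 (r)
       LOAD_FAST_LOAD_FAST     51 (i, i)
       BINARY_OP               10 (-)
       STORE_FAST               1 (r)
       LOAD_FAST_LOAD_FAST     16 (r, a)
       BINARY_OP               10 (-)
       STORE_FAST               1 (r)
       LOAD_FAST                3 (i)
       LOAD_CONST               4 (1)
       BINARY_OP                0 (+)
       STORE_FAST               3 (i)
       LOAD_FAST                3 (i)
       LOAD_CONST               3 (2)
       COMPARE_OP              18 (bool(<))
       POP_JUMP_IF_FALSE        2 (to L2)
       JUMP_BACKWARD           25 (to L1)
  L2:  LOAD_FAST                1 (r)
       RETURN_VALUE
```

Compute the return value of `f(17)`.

-17

LOAD_FAST a → push 17. Stack: [17]
LOAD_CONST → push 9. Stack: [17, 9]
BINARY_OP - → 17 - 9 = 8. Stack: [8]
LOAD_FAST a → push 17. Stack: [8, 17]
BINARY_OP % → 8 % 17 = 8. Stack: [8]
STORE_FAST r → r=8. Stack: []
LOAD_FAST_LOAD_FAST r,r → push 8,8. Stack: [8, 8]
BINARY_OP - → 8 - 8 = 0. Stack: [0]
STORE_FAST v → v=0. Stack: []
LOAD_CONST → push 0. Stack: [0]
STORE_FAST i → i=0. Stack: []
LOAD_FAST i → push 0. Stack: [0]
LOAD_CONST → push 2. Stack: [0, 2]
COMPARE_OP bool(<) → 0 vs 2 = True. Stack: [True]
POP_JUMP_IF_FALSE → pop True; no jump. Stack: []
LOAD_FAST_LOAD_FAST r,r → push 8,8. Stack: [8, 8]
BINARY_OP % → 8 % 8 = 0. Stack: [0]
STORE_FAST r → r=0. Stack: []
LOAD_FAST_LOAD_FAST i,i → push 0,0. Stack: [0, 0]
BINARY_OP - → 0 - 0 = 0. Stack: [0]
STORE_FAST r → r=0. Stack: []
LOAD_FAST_LOAD_FAST r,a → push 0,17. Stack: [0, 17]
BINARY_OP - → 0 - 17 = -17. Stack: [-17]
STORE_FAST r → r=-17. Stack: []
LOAD_FAST i → push 0. Stack: [0]
LOAD_CONST → push 1. Stack: [0, 1]
BINARY_OP + → 0 + 1 = 1. Stack: [1]
STORE_FAST i → i=1. Stack: []
LOAD_FAST i → push 1. Stack: [1]
LOAD_CONST → push 2. Stack: [1, 2]
COMPARE_OP bool(<) → 1 vs 2 = True. Stack: [True]
POP_JUMP_IF_FALSE → pop True; no jump. Stack: []
LOAD_FAST_LOAD_FAST r,r → push -17,-17. Stack: [-17, -17]
BINARY_OP % → -17 % -17 = 0. Stack: [0]
STORE_FAST r → r=0. Stack: []
LOAD_FAST_LOAD_FAST i,i → push 1,1. Stack: [1, 1]
BINARY_OP - → 1 - 1 = 0. Stack: [0]
STORE_FAST r → r=0. Stack: []
LOAD_FAST_LOAD_FAST r,a → push 0,17. Stack: [0, 17]
BINARY_OP - → 0 - 17 = -17. Stack: [-17]
STORE_FAST r → r=-17. Stack: []
LOAD_FAST i → push 1. Stack: [1]
LOAD_CONST → push 1. Stack: [1, 1]
BINARY_OP + → 1 + 1 = 2. Stack: [2]
STORE_FAST i → i=2. Stack: []
LOAD_FAST i → push 2. Stack: [2]
LOAD_CONST → push 2. Stack: [2, 2]
COMPARE_OP bool(<) → 2 vs 2 = False. Stack: [False]
POP_JUMP_IF_FALSE → pop False; jump. Stack: []
LOAD_FAST r → push -17. Stack: [-17]
RETURN_VALUE → return -17.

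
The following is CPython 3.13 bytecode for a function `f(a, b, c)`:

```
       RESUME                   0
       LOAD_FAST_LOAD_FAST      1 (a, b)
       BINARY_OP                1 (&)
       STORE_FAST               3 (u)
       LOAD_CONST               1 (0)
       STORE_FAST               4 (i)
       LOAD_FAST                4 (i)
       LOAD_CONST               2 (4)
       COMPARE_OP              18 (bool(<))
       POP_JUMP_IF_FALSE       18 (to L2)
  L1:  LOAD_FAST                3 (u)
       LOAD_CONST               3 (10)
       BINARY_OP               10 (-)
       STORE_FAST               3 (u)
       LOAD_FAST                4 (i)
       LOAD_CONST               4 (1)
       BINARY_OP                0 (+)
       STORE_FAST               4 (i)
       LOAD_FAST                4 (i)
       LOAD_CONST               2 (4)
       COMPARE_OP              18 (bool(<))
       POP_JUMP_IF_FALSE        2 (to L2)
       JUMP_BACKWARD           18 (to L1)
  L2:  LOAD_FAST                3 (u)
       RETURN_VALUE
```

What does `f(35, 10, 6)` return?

LOAD_FAST_LOAD_FAST a,b → push 35,10. Stack: [35, 10]
BINARY_OP & → 35 & 10 = 2. Stack: [2]
STORE_FAST u → u=2. Stack: []
LOAD_CONST → push 0. Stack: [0]
STORE_FAST i → i=0. Stack: []
LOAD_FAST i → push 0. Stack: [0]
LOAD_CONST → push 4. Stack: [0, 4]
COMPARE_OP bool(<) → 0 vs 4 = True. Stack: [True]
POP_JUMP_IF_FALSE → pop True; no jump. Stack: []
LOAD_FAST u → push 2. Stack: [2]
LOAD_CONST → push 10. Stack: [2, 10]
BINARY_OP - → 2 - 10 = -8. Stack: [-8]
STORE_FAST u → u=-8. Stack: []
LOAD_FAST i → push 0. Stack: [0]
LOAD_CONST → push 1. Stack: [0, 1]
BINARY_OP + → 0 + 1 = 1. Stack: [1]
STORE_FAST i → i=1. Stack: []
LOAD_FAST i → push 1. Stack: [1]
LOAD_CONST → push 4. Stack: [1, 4]
COMPARE_OP bool(<) → 1 vs 4 = True. Stack: [True]
POP_JUMP_IF_FALSE → pop True; no jump. Stack: []
LOAD_FAST u → push -8. Stack: [-8]
LOAD_CONST → push 10. Stack: [-8, 10]
BINARY_OP - → -8 - 10 = -18. Stack: [-18]
STORE_FAST u → u=-18. Stack: []
LOAD_FAST i → push 1. Stack: [1]
LOAD_CONST → push 1. Stack: [1, 1]
BINARY_OP + → 1 + 1 = 2. Stack: [2]
STORE_FAST i → i=2. Stack: []
LOAD_FAST i → push 2. Stack: [2]
LOAD_CONST → push 4. Stack: [2, 4]
COMPARE_OP bool(<) → 2 vs 4 = True. Stack: [True]
POP_JUMP_IF_FALSE → pop True; no jump. Stack: []
LOAD_FAST u → push -18. Stack: [-18]
LOAD_CONST → push 10. Stack: [-18, 10]
BINARY_OP - → -18 - 10 = -28. Stack: [-28]
STORE_FAST u → u=-28. Stack: []
LOAD_FAST i → push 2. Stack: [2]
LOAD_CONST → push 1. Stack: [2, 1]
BINARY_OP + → 2 + 1 = 3. Stack: [3]
STORE_FAST i → i=3. Stack: []
LOAD_FAST i → push 3. Stack: [3]
LOAD_CONST → push 4. Stack: [3, 4]
COMPARE_OP bool(<) → 3 vs 4 = True. Stack: [True]
POP_JUMP_IF_FALSE → pop True; no jump. Stack: []
LOAD_FAST u → push -28. Stack: [-28]
LOAD_CONST → push 10. Stack: [-28, 10]
BINARY_OP - → -28 - 10 = -38. Stack: [-38]
STORE_FAST u → u=-38. Stack: []
LOAD_FAST i → push 3. Stack: [3]
LOAD_CONST → push 1. Stack: [3, 1]
BINARY_OP + → 3 + 1 = 4. Stack: [4]
STORE_FAST i → i=4. Stack: []
LOAD_FAST i → push 4. Stack: [4]
LOAD_CONST → push 4. Stack: [4, 4]
COMPARE_OP bool(<) → 4 vs 4 = False. Stack: [False]
POP_JUMP_IF_FALSE → pop False; jump. Stack: []
LOAD_FAST u → push -38. Stack: [-38]
RETURN_VALUE → return -38.

-38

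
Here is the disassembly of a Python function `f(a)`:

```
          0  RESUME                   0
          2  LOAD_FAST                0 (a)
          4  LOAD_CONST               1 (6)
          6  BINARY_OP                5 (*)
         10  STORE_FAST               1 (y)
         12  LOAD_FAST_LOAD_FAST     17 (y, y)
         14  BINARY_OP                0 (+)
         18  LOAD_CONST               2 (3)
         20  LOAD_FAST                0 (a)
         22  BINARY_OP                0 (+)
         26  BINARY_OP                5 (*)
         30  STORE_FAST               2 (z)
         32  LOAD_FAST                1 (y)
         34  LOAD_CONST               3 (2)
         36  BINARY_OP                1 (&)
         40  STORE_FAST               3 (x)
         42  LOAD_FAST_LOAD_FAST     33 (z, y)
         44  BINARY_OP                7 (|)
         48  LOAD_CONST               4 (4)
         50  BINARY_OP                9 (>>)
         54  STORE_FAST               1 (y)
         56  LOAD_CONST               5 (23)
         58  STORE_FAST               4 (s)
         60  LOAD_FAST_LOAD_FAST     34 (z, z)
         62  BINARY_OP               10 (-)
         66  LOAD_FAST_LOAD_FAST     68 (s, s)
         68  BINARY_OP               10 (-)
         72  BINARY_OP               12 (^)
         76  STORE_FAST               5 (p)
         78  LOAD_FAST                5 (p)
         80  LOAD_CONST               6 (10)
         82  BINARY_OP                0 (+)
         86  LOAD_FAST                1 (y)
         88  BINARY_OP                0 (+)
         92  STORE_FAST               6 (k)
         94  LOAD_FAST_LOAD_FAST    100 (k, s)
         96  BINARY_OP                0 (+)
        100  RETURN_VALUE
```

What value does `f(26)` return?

606

LOAD_FAST a → push 26. Stack: [26]
LOAD_CONST → push 6. Stack: [26, 6]
BINARY_OP * → 26 * 6 = 156. Stack: [156]
STORE_FAST y → y=156. Stack: []
LOAD_FAST_LOAD_FAST y,y → push 156,156. Stack: [156, 156]
BINARY_OP + → 156 + 156 = 312. Stack: [312]
LOAD_CONST → push 3. Stack: [312, 3]
LOAD_FAST a → push 26. Stack: [312, 3, 26]
BINARY_OP + → 3 + 26 = 29. Stack: [312, 29]
BINARY_OP * → 312 * 29 = 9048. Stack: [9048]
STORE_FAST z → z=9048. Stack: []
LOAD_FAST y → push 156. Stack: [156]
LOAD_CONST → push 2. Stack: [156, 2]
BINARY_OP & → 156 & 2 = 0. Stack: [0]
STORE_FAST x → x=0. Stack: []
LOAD_FAST_LOAD_FAST z,y → push 9048,156. Stack: [9048, 156]
BINARY_OP | → 9048 | 156 = 9180. Stack: [9180]
LOAD_CONST → push 4. Stack: [9180, 4]
BINARY_OP >> → 9180 >> 4 = 573. Stack: [573]
STORE_FAST y → y=573. Stack: []
LOAD_CONST → push 23. Stack: [23]
STORE_FAST s → s=23. Stack: []
LOAD_FAST_LOAD_FAST z,z → push 9048,9048. Stack: [9048, 9048]
BINARY_OP - → 9048 - 9048 = 0. Stack: [0]
LOAD_FAST_LOAD_FAST s,s → push 23,23. Stack: [0, 23, 23]
BINARY_OP - → 23 - 23 = 0. Stack: [0, 0]
BINARY_OP ^ → 0 ^ 0 = 0. Stack: [0]
STORE_FAST p → p=0. Stack: []
LOAD_FAST p → push 0. Stack: [0]
LOAD_CONST → push 10. Stack: [0, 10]
BINARY_OP + → 0 + 10 = 10. Stack: [10]
LOAD_FAST y → push 573. Stack: [10, 573]
BINARY_OP + → 10 + 573 = 583. Stack: [583]
STORE_FAST k → k=583. Stack: []
LOAD_FAST_LOAD_FAST k,s → push 583,23. Stack: [583, 23]
BINARY_OP + → 583 + 23 = 606. Stack: [606]
RETURN_VALUE → return 606.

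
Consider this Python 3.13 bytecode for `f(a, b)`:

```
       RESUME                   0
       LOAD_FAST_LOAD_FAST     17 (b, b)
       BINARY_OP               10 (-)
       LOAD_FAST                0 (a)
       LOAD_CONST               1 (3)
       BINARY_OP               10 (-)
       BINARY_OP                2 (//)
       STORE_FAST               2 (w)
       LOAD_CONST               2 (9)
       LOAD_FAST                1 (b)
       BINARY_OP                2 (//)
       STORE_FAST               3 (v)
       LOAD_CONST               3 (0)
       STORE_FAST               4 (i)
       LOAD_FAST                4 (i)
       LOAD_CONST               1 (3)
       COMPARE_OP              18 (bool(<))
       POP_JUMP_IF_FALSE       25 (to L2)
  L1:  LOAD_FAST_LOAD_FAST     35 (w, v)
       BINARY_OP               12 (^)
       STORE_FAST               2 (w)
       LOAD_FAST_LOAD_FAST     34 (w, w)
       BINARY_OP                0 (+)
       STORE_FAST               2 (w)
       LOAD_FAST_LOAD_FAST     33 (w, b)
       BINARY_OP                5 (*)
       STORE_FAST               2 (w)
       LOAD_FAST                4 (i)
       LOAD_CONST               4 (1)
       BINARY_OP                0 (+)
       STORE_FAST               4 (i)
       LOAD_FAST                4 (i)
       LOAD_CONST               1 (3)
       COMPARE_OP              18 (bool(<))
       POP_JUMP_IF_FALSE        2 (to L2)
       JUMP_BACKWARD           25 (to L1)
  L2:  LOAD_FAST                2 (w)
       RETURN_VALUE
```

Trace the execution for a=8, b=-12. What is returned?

14424

LOAD_FAST_LOAD_FAST b,b → push -12,-12
BINARY_OP - → -12 - -12 = 0
LOAD_FAST a → push 8
LOAD_CONST → push 3
BINARY_OP - → 8 - 3 = 5
BINARY_OP // → 0 // 5 = 0
STORE_FAST w → w=0
LOAD_CONST → push 9
LOAD_FAST b → push -12
BINARY_OP // → 9 // -12 = -1
STORE_FAST v → v=-1
LOAD_CONST → push 0
STORE_FAST i → i=0
LOAD_FAST i → push 0
LOAD_CONST → push 3
COMPARE_OP bool(<) → 0 vs 3 = True
POP_JUMP_IF_FALSE → pop True; no jump
LOAD_FAST_LOAD_FAST w,v → push 0,-1
BINARY_OP ^ → 0 ^ -1 = -1
STORE_FAST w → w=-1
LOAD_FAST_LOAD_FAST w,w → push -1,-1
BINARY_OP + → -1 + -1 = -2
STORE_FAST w → w=-2
LOAD_FAST_LOAD_FAST w,b → push -2,-12
BINARY_OP * → -2 * -12 = 24
STORE_FAST w → w=24
LOAD_FAST i → push 0
LOAD_CONST → push 1
BINARY_OP + → 0 + 1 = 1
STORE_FAST i → i=1
LOAD_FAST i → push 1
LOAD_CONST → push 3
COMPARE_OP bool(<) → 1 vs 3 = True
POP_JUMP_IF_FALSE → pop True; no jump
LOAD_FAST_LOAD_FAST w,v → push 24,-1
BINARY_OP ^ → 24 ^ -1 = -25
STORE_FAST w → w=-25
LOAD_FAST_LOAD_FAST w,w → push -25,-25
BINARY_OP + → -25 + -25 = -50
STORE_FAST w → w=-50
LOAD_FAST_LOAD_FAST w,b → push -50,-12
BINARY_OP * → -50 * -12 = 600
STORE_FAST w → w=600
LOAD_FAST i → push 1
LOAD_CONST → push 1
BINARY_OP + → 1 + 1 = 2
STORE_FAST i → i=2
LOAD_FAST i → push 2
LOAD_CONST → push 3
COMPARE_OP bool(<) → 2 vs 3 = True
POP_JUMP_IF_FALSE → pop True; no jump
LOAD_FAST_LOAD_FAST w,v → push 600,-1
BINARY_OP ^ → 600 ^ -1 = -601
STORE_FAST w → w=-601
LOAD_FAST_LOAD_FAST w,w → push -601,-601
BINARY_OP + → -601 + -601 = -1202
STORE_FAST w → w=-1202
LOAD_FAST_LOAD_FAST w,b → push -1202,-12
BINARY_OP * → -1202 * -12 = 14424
STORE_FAST w → w=14424
LOAD_FAST i → push 2
LOAD_CONST → push 1
BINARY_OP + → 2 + 1 = 3
STORE_FAST i → i=3
LOAD_FAST i → push 3
LOAD_CONST → push 3
COMPARE_OP bool(<) → 3 vs 3 = False
POP_JUMP_IF_FALSE → pop False; jump
LOAD_FAST w → push 14424
RETURN_VALUE → return 14424.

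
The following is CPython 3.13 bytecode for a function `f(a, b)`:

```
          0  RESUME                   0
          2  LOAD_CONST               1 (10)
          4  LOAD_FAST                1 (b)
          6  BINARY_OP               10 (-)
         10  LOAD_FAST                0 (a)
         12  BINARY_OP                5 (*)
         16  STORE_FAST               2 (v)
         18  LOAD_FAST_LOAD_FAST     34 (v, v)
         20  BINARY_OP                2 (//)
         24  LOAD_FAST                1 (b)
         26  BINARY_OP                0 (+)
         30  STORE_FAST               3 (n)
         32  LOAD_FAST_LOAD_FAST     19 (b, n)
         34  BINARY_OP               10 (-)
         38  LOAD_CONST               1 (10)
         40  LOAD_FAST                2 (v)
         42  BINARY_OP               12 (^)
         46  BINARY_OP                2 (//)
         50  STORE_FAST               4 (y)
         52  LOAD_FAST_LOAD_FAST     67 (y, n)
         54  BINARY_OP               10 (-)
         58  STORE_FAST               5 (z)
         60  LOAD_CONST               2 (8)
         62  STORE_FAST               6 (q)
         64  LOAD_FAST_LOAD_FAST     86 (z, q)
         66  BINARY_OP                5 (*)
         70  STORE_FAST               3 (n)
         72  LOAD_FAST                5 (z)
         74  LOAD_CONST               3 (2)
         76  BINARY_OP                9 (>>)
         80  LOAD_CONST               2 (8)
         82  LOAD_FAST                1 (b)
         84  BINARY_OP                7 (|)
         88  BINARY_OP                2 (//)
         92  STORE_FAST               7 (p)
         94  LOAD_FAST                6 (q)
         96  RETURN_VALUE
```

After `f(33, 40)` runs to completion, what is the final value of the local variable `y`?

LOAD_CONST → push 10. Stack: [10]
LOAD_FAST b → push 40. Stack: [10, 40]
BINARY_OP - → 10 - 40 = -30. Stack: [-30]
LOAD_FAST a → push 33. Stack: [-30, 33]
BINARY_OP * → -30 * 33 = -990. Stack: [-990]
STORE_FAST v → v=-990. Stack: []
LOAD_FAST_LOAD_FAST v,v → push -990,-990. Stack: [-990, -990]
BINARY_OP // → -990 // -990 = 1. Stack: [1]
LOAD_FAST b → push 40. Stack: [1, 40]
BINARY_OP + → 1 + 40 = 41. Stack: [41]
STORE_FAST n → n=41. Stack: []
LOAD_FAST_LOAD_FAST b,n → push 40,41. Stack: [40, 41]
BINARY_OP - → 40 - 41 = -1. Stack: [-1]
LOAD_CONST → push 10. Stack: [-1, 10]
LOAD_FAST v → push -990. Stack: [-1, 10, -990]
BINARY_OP ^ → 10 ^ -990 = -984. Stack: [-1, -984]
BINARY_OP // → -1 // -984 = 0. Stack: [0]
STORE_FAST y → y=0. Stack: []
LOAD_FAST_LOAD_FAST y,n → push 0,41. Stack: [0, 41]
BINARY_OP - → 0 - 41 = -41. Stack: [-41]
STORE_FAST z → z=-41. Stack: []
LOAD_CONST → push 8. Stack: [8]
STORE_FAST q → q=8. Stack: []
LOAD_FAST_LOAD_FAST z,q → push -41,8. Stack: [-41, 8]
BINARY_OP * → -41 * 8 = -328. Stack: [-328]
STORE_FAST n → n=-328. Stack: []
LOAD_FAST z → push -41. Stack: [-41]
LOAD_CONST → push 2. Stack: [-41, 2]
BINARY_OP >> → -41 >> 2 = -11. Stack: [-11]
LOAD_CONST → push 8. Stack: [-11, 8]
LOAD_FAST b → push 40. Stack: [-11, 8, 40]
BINARY_OP | → 8 | 40 = 40. Stack: [-11, 40]
BINARY_OP // → -11 // 40 = -1. Stack: [-1]
STORE_FAST p → p=-1. Stack: []
LOAD_FAST q → push 8. Stack: [8]
RETURN_VALUE → return 8.

0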